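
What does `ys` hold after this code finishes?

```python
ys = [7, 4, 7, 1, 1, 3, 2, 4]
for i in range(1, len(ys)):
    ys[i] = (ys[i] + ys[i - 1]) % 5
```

i=1: ys[1] = (4+7)%5 = 1 → [7, 1, 7, 1, 1, 3, 2, 4]
i=2: ys[2] = (7+1)%5 = 3 → [7, 1, 3, 1, 1, 3, 2, 4]
i=3: ys[3] = (1+3)%5 = 4 → [7, 1, 3, 4, 1, 3, 2, 4]
i=4: ys[4] = (1+4)%5 = 0 → [7, 1, 3, 4, 0, 3, 2, 4]
i=5: ys[5] = (3+0)%5 = 3 → [7, 1, 3, 4, 0, 3, 2, 4]
i=6: ys[6] = (2+3)%5 = 0 → [7, 1, 3, 4, 0, 3, 0, 4]
i=7: ys[7] = (4+0)%5 = 4 → [7, 1, 3, 4, 0, 3, 0, 4]

[7, 1, 3, 4, 0, 3, 0, 4]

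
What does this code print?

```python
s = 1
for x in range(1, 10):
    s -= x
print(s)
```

-44

x=1: s = 1-1 = 0
x=2: s = 0-2 = -2
x=3: s = (-2)-3 = -5
x=4: s = (-5)-4 = -9
x=5: s = (-9)-5 = -14
x=6: s = (-14)-6 = -20
x=7: s = (-20)-7 = -27
x=8: s = (-27)-8 = -35
x=9: s = (-35)-9 = -44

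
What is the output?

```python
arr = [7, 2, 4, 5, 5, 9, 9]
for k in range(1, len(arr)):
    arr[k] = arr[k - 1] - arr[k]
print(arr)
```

k=1: arr[1] = 7-2 = 5 → [7, 5, 4, 5, 5, 9, 9]
k=2: arr[2] = 5-4 = 1 → [7, 5, 1, 5, 5, 9, 9]
k=3: arr[3] = 1-5 = -4 → [7, 5, 1, -4, 5, 9, 9]
k=4: arr[4] = (-4)-5 = -9 → [7, 5, 1, -4, -9, 9, 9]
k=5: arr[5] = (-9)-9 = -18 → [7, 5, 1, -4, -9, -18, 9]
k=6: arr[6] = (-18)-9 = -27 → [7, 5, 1, -4, -9, -18, -27]

[7, 5, 1, -4, -9, -18, -27]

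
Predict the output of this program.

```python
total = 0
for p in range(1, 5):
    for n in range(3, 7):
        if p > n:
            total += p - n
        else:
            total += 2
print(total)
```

31

p=1,n=3: not 1>3, total = 0+2 = 2
p=1,n=4: not 1>4, total = 2+2 = 4
p=1,n=5: not 1>5, total = 4+2 = 6
p=1,n=6: not 1>6, total = 6+2 = 8
p=2,n=3: not 2>3, total = 8+2 = 10
p=2,n=4: not 2>4, total = 10+2 = 12
p=2,n=5: not 2>5, total = 12+2 = 14
p=2,n=6: not 2>6, total = 14+2 = 16
p=3,n=3: not 3>3, total = 16+2 = 18
p=3,n=4: not 3>4, total = 18+2 = 20
p=3,n=5: not 3>5, total = 20+2 = 22
p=3,n=6: not 3>6, total = 22+2 = 24
p=4,n=3: 4>3, total = 24+1 = 25
p=4,n=4: not 4>4, total = 25+2 = 27
p=4,n=5: not 4>5, total = 27+2 = 29
p=4,n=6: not 4>6, total = 29+2 = 31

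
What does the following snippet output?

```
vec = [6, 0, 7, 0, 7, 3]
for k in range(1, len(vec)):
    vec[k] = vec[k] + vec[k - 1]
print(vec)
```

k=1: vec[1] = 0+6 = 6 → [6, 6, 7, 0, 7, 3]
k=2: vec[2] = 7+6 = 13 → [6, 6, 13, 0, 7, 3]
k=3: vec[3] = 0+13 = 13 → [6, 6, 13, 13, 7, 3]
k=4: vec[4] = 7+13 = 20 → [6, 6, 13, 13, 20, 3]
k=5: vec[5] = 3+20 = 23 → [6, 6, 13, 13, 20, 23]

[6, 6, 13, 13, 20, 23]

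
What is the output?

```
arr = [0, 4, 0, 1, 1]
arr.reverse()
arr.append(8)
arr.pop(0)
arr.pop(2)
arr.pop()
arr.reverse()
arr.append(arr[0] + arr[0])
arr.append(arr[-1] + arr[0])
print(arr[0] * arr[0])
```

reverse → [1, 1, 0, 4, 0]
append 8 → [1, 1, 0, 4, 0, 8]
pop(0) removes 1 → [1, 0, 4, 0, 8]
pop(2) removes 4 → [1, 0, 0, 8]
pop() removes 8 → [1, 0, 0]
reverse → [0, 0, 1]
append arr[0]+arr[0] = 0+0 = 0 → [0, 0, 1, 0]
append arr[-1]+arr[0] = 0+0 = 0 → [0, 0, 1, 0, 0]
arr[0]*arr[0] = 0*0 = 0

0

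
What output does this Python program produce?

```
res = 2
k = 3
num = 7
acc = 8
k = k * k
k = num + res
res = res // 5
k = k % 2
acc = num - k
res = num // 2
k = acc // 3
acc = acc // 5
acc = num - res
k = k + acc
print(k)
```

k = 3*3 = 9
k = 7+2 = 9
res = 2//5 = 0
k = 9%2 = 1
acc = 7-1 = 6
res = 7//2 = 3
k = 6//3 = 2
acc = 6//5 = 1
acc = 7-3 = 4
k = 2+4 = 6

6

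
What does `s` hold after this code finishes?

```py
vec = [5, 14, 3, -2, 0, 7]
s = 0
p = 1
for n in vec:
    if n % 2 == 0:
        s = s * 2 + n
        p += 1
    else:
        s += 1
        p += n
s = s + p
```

84

n=5: not even, s = 0+1 = 1; p=6
n=14: even, s = 1*2+14 = 16; p=7
n=3: not even, s = 16+1 = 17; p=10
n=-2: even, s = 17*2+(-2) = 32; p=11
n=0: even, s = 32*2+0 = 64; p=12
n=7: not even, s = 64+1 = 65; p=19
s+p = 65+19 = 84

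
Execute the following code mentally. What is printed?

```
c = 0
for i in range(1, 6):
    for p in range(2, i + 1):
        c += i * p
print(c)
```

i=2,p=2: c = 0+4 = 4
i=3,p=2: c = 4+6 = 10
i=3,p=3: c = 10+9 = 19
i=4,p=2: c = 19+8 = 27
i=4,p=3: c = 27+12 = 39
i=4,p=4: c = 39+16 = 55
i=5,p=2: c = 55+10 = 65
i=5,p=3: c = 65+15 = 80
i=5,p=4: c = 80+20 = 100
i=5,p=5: c = 100+25 = 125

125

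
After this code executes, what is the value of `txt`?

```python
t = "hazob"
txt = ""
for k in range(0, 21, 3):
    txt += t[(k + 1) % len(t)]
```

k=0: add t[1]='a' → 'a'
k=3: add t[4]='b' → 'ab'
k=6: add t[2]='z' → 'abz'
k=9: add t[0]='h' → 'abzh'
k=12: add t[3]='o' → 'abzho'
k=15: add t[1]='a' → 'abzhoa'
k=18: add t[4]='b' → 'abzhoab'

'abzhoab'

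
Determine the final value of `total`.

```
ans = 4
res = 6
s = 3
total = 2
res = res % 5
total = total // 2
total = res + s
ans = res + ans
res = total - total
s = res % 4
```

res = 6%5 = 1
total = 2//2 = 1
total = 1+3 = 4
ans = 1+4 = 5
res = 4-4 = 0
s = 0%4 = 0

4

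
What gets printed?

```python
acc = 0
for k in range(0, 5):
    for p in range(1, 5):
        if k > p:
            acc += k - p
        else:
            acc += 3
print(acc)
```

52

k=0,p=1: not 0>1, acc = 0+3 = 3
k=0,p=2: not 0>2, acc = 3+3 = 6
k=0,p=3: not 0>3, acc = 6+3 = 9
k=0,p=4: not 0>4, acc = 9+3 = 12
k=1,p=1: not 1>1, acc = 12+3 = 15
k=1,p=2: not 1>2, acc = 15+3 = 18
k=1,p=3: not 1>3, acc = 18+3 = 21
k=1,p=4: not 1>4, acc = 21+3 = 24
k=2,p=1: 2>1, acc = 24+1 = 25
k=2,p=2: not 2>2, acc = 25+3 = 28
k=2,p=3: not 2>3, acc = 28+3 = 31
k=2,p=4: not 2>4, acc = 31+3 = 34
k=3,p=1: 3>1, acc = 34+2 = 36
k=3,p=2: 3>2, acc = 36+1 = 37
k=3,p=3: not 3>3, acc = 37+3 = 40
k=3,p=4: not 3>4, acc = 40+3 = 43
k=4,p=1: 4>1, acc = 43+3 = 46
k=4,p=2: 4>2, acc = 46+2 = 48
k=4,p=3: 4>3, acc = 48+1 = 49
k=4,p=4: not 4>4, acc = 49+3 = 52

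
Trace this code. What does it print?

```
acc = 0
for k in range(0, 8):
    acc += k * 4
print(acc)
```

k=0: acc = 0+0*4 = 0
k=1: acc = 0+1*4 = 4
k=2: acc = 4+2*4 = 12
k=3: acc = 12+3*4 = 24
k=4: acc = 24+4*4 = 40
k=5: acc = 40+5*4 = 60
k=6: acc = 60+6*4 = 84
k=7: acc = 84+7*4 = 112

112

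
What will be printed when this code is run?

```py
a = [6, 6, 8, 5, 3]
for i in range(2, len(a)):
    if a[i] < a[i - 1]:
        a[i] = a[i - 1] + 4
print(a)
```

i=2: 8>=6, unchanged → [6, 6, 8, 5, 3]
i=3: 5<8, a[3] = 8+4 = 12 → [6, 6, 8, 12, 3]
i=4: 3<12, a[4] = 12+4 = 16 → [6, 6, 8, 12, 16]

[6, 6, 8, 12, 16]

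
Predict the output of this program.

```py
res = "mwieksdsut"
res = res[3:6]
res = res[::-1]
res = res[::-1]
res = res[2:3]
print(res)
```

s

slice [3:6] → 'eks'
reverse → 'ske'
reverse → 'eks'
slice [2:3] → 's'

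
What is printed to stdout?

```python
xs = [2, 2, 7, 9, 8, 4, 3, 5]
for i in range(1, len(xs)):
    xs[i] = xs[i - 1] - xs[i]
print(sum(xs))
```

i=1: xs[1] = 2-2 = 0 → [2, 0, 7, 9, 8, 4, 3, 5]
i=2: xs[2] = 0-7 = -7 → [2, 0, -7, 9, 8, 4, 3, 5]
i=3: xs[3] = (-7)-9 = -16 → [2, 0, -7, -16, 8, 4, 3, 5]
i=4: xs[4] = (-16)-8 = -24 → [2, 0, -7, -16, -24, 4, 3, 5]
i=5: xs[5] = (-24)-4 = -28 → [2, 0, -7, -16, -24, -28, 3, 5]
i=6: xs[6] = (-28)-3 = -31 → [2, 0, -7, -16, -24, -28, -31, 5]
i=7: xs[7] = (-31)-5 = -36 → [2, 0, -7, -16, -24, -28, -31, -36]
sum = -140

-140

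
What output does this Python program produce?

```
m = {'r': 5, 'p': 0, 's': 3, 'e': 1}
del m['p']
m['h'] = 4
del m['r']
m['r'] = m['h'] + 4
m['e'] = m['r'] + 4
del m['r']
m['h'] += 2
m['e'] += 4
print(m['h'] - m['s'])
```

3

del 'p' → {'r': 5, 's': 3, 'e': 1}
m['h'] = 4 → {'r': 5, 's': 3, 'e': 1, 'h': 4}
del 'r' → {'s': 3, 'e': 1, 'h': 4}
m['r'] = m['h']+4 = 8 → {'s': 3, 'e': 1, 'h': 4, 'r': 8}
m['e'] = m['r']+4 = 12 → {'s': 3, 'e': 12, 'h': 4, 'r': 8}
del 'r' → {'s': 3, 'e': 12, 'h': 4}
m['h'] = 4+2 = 6 → {'s': 3, 'e': 12, 'h': 6}
m['e'] = 12+4 = 16 → {'s': 3, 'e': 16, 'h': 6}
m['h']-m['s'] = 6-3 = 3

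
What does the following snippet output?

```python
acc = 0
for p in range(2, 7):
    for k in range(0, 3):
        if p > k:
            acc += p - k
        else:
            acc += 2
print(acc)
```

47

p=2,k=0: 2>0, acc = 0+2 = 2
p=2,k=1: 2>1, acc = 2+1 = 3
p=2,k=2: not 2>2, acc = 3+2 = 5
p=3,k=0: 3>0, acc = 5+3 = 8
p=3,k=1: 3>1, acc = 8+2 = 10
p=3,k=2: 3>2, acc = 10+1 = 11
p=4,k=0: 4>0, acc = 11+4 = 15
p=4,k=1: 4>1, acc = 15+3 = 18
p=4,k=2: 4>2, acc = 18+2 = 20
p=5,k=0: 5>0, acc = 20+5 = 25
p=5,k=1: 5>1, acc = 25+4 = 29
p=5,k=2: 5>2, acc = 29+3 = 32
p=6,k=0: 6>0, acc = 32+6 = 38
p=6,k=1: 6>1, acc = 38+5 = 43
p=6,k=2: 6>2, acc = 43+4 = 47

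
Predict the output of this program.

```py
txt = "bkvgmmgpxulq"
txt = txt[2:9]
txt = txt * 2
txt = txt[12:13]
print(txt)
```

p

slice [2:9] → 'vgmmgpx'
repeat ×2 → 'vgmmgpxvgmmgpx'
slice [12:13] → 'p'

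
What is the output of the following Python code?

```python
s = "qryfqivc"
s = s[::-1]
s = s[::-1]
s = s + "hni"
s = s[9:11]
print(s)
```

ni

reverse → 'cviqfyrq'
reverse → 'qryfqivc'
+ 'hni' → 'qryfqivchni'
slice [9:11] → 'ni'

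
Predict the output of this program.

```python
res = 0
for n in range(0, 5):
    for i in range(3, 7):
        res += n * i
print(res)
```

180

n=0,i=3: res = 0+0 = 0
n=0,i=4: res = 0+0 = 0
n=0,i=5: res = 0+0 = 0
n=0,i=6: res = 0+0 = 0
n=1,i=3: res = 0+3 = 3
n=1,i=4: res = 3+4 = 7
n=1,i=5: res = 7+5 = 12
n=1,i=6: res = 12+6 = 18
n=2,i=3: res = 18+6 = 24
n=2,i=4: res = 24+8 = 32
n=2,i=5: res = 32+10 = 42
n=2,i=6: res = 42+12 = 54
n=3,i=3: res = 54+9 = 63
n=3,i=4: res = 63+12 = 75
n=3,i=5: res = 75+15 = 90
n=3,i=6: res = 90+18 = 108
n=4,i=3: res = 108+12 = 120
n=4,i=4: res = 120+16 = 136
n=4,i=5: res = 136+20 = 156
n=4,i=6: res = 156+24 = 180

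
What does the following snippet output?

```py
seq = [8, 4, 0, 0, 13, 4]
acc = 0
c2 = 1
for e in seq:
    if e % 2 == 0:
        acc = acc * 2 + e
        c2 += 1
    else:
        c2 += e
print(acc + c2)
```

e=8: even, acc = 0*2+8 = 8; c2=2
e=4: even, acc = 8*2+4 = 20; c2=3
e=0: even, acc = 20*2+0 = 40; c2=4
e=0: even, acc = 40*2+0 = 80; c2=5
e=13: not even; c2=18
e=4: even, acc = 80*2+4 = 164; c2=19
acc+c2 = 164+19 = 183

183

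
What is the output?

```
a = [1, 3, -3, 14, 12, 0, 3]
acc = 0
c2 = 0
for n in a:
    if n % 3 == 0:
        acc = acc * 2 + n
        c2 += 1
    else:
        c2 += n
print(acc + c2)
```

n=1: not %3==0; c2=1
n=3: %3==0, acc = 0*2+3 = 3; c2=2
n=-3: %3==0, acc = 3*2+(-3) = 3; c2=3
n=14: not %3==0; c2=17
n=12: %3==0, acc = 3*2+12 = 18; c2=18
n=0: %3==0, acc = 18*2+0 = 36; c2=19
n=3: %3==0, acc = 36*2+3 = 75; c2=20
acc+c2 = 75+20 = 95

95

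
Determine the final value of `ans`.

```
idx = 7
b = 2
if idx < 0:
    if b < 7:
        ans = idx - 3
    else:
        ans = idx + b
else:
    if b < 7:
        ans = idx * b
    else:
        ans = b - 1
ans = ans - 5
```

idx=7, b=2
idx < 0 is False; b < 7 is True
→ ans = idx * b = 14
ans = 14-5 = 9

9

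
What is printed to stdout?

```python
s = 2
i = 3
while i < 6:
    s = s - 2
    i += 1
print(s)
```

-4

i=3: s = 2-2 = 0
i=4: s = 0-2 = -2
i=5: s = (-2)-2 = -4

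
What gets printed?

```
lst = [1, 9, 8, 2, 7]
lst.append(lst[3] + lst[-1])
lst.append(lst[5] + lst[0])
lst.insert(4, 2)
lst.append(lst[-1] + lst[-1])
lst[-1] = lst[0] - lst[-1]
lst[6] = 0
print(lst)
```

append lst[3]+lst[-1] = 2+7 = 9 → [1, 9, 8, 2, 7, 9]
append lst[5]+lst[0] = 9+1 = 10 → [1, 9, 8, 2, 7, 9, 10]
insert 2 at 4 → [1, 9, 8, 2, 2, 7, 9, 10]
append lst[-1]+lst[-1] = 10+10 = 20 → [1, 9, 8, 2, 2, 7, 9, 10, 20]
lst[-1] = lst[0]-lst[-1] = 1-20 = -19 → [1, 9, 8, 2, 2, 7, 9, 10, -19]
lst[6] = 0 → [1, 9, 8, 2, 2, 7, 0, 10, -19]

[1, 9, 8, 2, 2, 7, 0, 10, -19]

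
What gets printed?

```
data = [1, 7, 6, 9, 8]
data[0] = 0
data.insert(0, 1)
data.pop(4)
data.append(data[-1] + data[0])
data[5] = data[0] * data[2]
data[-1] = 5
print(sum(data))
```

data[0] = 0 → [0, 7, 6, 9, 8]
insert 1 at 0 → [1, 0, 7, 6, 9, 8]
pop(4) removes 9 → [1, 0, 7, 6, 8]
append data[-1]+data[0] = 8+1 = 9 → [1, 0, 7, 6, 8, 9]
data[5] = data[0]*data[2] = 1*7 = 7 → [1, 0, 7, 6, 8, 7]
data[-1] = 5 → [1, 0, 7, 6, 8, 5]
sum = 27

27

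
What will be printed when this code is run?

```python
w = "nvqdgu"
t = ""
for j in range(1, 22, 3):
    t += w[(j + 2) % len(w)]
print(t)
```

j=1: add w[3]='d' → 'd'
j=4: add w[0]='n' → 'dn'
j=7: add w[3]='d' → 'dnd'
j=10: add w[0]='n' → 'dndn'
j=13: add w[3]='d' → 'dndnd'
j=16: add w[0]='n' → 'dndndn'
j=19: add w[3]='d' → 'dndndnd'

dndndnd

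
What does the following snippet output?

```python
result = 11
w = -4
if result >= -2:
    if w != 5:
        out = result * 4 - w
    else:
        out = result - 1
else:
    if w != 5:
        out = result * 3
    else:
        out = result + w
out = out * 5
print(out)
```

240

result=11, w=-4
result >= -2 is True; w != 5 is True
→ out = result * 4 - w = 48
out = 48*5 = 240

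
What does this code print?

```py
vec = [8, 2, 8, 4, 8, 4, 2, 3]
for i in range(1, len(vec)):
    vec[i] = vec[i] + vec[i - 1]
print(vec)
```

i=1: vec[1] = 2+8 = 10 → [8, 10, 8, 4, 8, 4, 2, 3]
i=2: vec[2] = 8+10 = 18 → [8, 10, 18, 4, 8, 4, 2, 3]
i=3: vec[3] = 4+18 = 22 → [8, 10, 18, 22, 8, 4, 2, 3]
i=4: vec[4] = 8+22 = 30 → [8, 10, 18, 22, 30, 4, 2, 3]
i=5: vec[5] = 4+30 = 34 → [8, 10, 18, 22, 30, 34, 2, 3]
i=6: vec[6] = 2+34 = 36 → [8, 10, 18, 22, 30, 34, 36, 3]
i=7: vec[7] = 3+36 = 39 → [8, 10, 18, 22, 30, 34, 36, 39]

[8, 10, 18, 22, 30, 34, 36, 39]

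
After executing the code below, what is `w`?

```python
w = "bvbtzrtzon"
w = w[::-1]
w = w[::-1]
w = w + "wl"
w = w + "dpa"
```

reverse → 'noztrztbvb'
reverse → 'bvbtzrtzon'
+ 'wl' → 'bvbtzrtzonwl'
+ 'dpa' → 'bvbtzrtzonwldpa'

'bvbtzrtzonwldpa'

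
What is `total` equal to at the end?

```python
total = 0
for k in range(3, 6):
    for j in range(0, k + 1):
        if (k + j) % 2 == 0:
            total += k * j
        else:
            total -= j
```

k=3,j=0: odd sum, total = 0-0 = 0
k=3,j=1: even sum, total = 0+3 = 3
k=3,j=2: odd sum, total = 3-2 = 1
k=3,j=3: even sum, total = 1+9 = 10
k=4,j=0: even sum, total = 10+0 = 10
k=4,j=1: odd sum, total = 10-1 = 9
k=4,j=2: even sum, total = 9+8 = 17
k=4,j=3: odd sum, total = 17-3 = 14
k=4,j=4: even sum, total = 14+16 = 30
k=5,j=0: odd sum, total = 30-0 = 30
k=5,j=1: even sum, total = 30+5 = 35
k=5,j=2: odd sum, total = 35-2 = 33
k=5,j=3: even sum, total = 33+15 = 48
k=5,j=4: odd sum, total = 48-4 = 44
k=5,j=5: even sum, total = 44+25 = 69

69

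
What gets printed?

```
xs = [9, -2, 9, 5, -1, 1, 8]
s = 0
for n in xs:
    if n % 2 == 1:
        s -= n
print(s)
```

-23

n=9: odd, s = 0-9 = -9
n=-2: not odd
n=9: odd, s = (-9)-9 = -18
n=5: odd, s = (-18)-5 = -23
n=-1: odd, s = (-23)-(-1) = -22
n=1: odd, s = (-22)-1 = -23
n=8: not odd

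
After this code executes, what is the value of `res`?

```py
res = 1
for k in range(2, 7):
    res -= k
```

k=2: res = 1-2 = -1
k=3: res = (-1)-3 = -4
k=4: res = (-4)-4 = -8
k=5: res = (-8)-5 = -13
k=6: res = (-13)-6 = -19

-19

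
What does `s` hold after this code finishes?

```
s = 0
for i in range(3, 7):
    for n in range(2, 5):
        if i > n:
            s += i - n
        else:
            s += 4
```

i=3,n=2: 3>2, s = 0+1 = 1
i=3,n=3: not 3>3, s = 1+4 = 5
i=3,n=4: not 3>4, s = 5+4 = 9
i=4,n=2: 4>2, s = 9+2 = 11
i=4,n=3: 4>3, s = 11+1 = 12
i=4,n=4: not 4>4, s = 12+4 = 16
i=5,n=2: 5>2, s = 16+3 = 19
i=5,n=3: 5>3, s = 19+2 = 21
i=5,n=4: 5>4, s = 21+1 = 22
i=6,n=2: 6>2, s = 22+4 = 26
i=6,n=3: 6>3, s = 26+3 = 29
i=6,n=4: 6>4, s = 29+2 = 31

31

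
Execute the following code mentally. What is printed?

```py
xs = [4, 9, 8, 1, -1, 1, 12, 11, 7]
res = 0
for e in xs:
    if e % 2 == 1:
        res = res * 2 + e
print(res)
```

329

e=4: not odd
e=9: odd, res = 0*2+9 = 9
e=8: not odd
e=1: odd, res = 9*2+1 = 19
e=-1: odd, res = 19*2+(-1) = 37
e=1: odd, res = 37*2+1 = 75
e=12: not odd
e=11: odd, res = 75*2+11 = 161
e=7: odd, res = 161*2+7 = 329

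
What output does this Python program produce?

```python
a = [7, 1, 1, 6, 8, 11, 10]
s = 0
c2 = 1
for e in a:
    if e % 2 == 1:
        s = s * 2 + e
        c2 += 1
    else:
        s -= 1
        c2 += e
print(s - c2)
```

e=7: odd, s = 0*2+7 = 7; c2=2
e=1: odd, s = 7*2+1 = 15; c2=3
e=1: odd, s = 15*2+1 = 31; c2=4
e=6: not odd, s = 31-1 = 30; c2=10
e=8: not odd, s = 30-1 = 29; c2=18
e=11: odd, s = 29*2+11 = 69; c2=19
e=10: not odd, s = 69-1 = 68; c2=29
s-c2 = 68-29 = 39

39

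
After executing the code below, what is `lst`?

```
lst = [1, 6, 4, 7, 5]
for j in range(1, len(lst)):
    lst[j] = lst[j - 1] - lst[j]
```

j=1: lst[1] = 1-6 = -5 → [1, -5, 4, 7, 5]
j=2: lst[2] = (-5)-4 = -9 → [1, -5, -9, 7, 5]
j=3: lst[3] = (-9)-7 = -16 → [1, -5, -9, -16, 5]
j=4: lst[4] = (-16)-5 = -21 → [1, -5, -9, -16, -21]

[1, -5, -9, -16, -21]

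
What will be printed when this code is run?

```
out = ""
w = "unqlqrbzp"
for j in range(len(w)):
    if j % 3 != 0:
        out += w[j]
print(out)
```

j=0: skip
j=1: add 'n' → 'n'
j=2: add 'q' → 'nq'
j=3: skip
j=4: add 'q' → 'nqq'
j=5: add 'r' → 'nqqr'
j=6: skip
j=7: add 'z' → 'nqqrz'
j=8: add 'p' → 'nqqrzp'

nqqrzp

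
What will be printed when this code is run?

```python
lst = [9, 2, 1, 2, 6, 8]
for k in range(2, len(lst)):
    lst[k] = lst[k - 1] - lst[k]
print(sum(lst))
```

k=2: lst[2] = 2-1 = 1 → [9, 2, 1, 2, 6, 8]
k=3: lst[3] = 1-2 = -1 → [9, 2, 1, -1, 6, 8]
k=4: lst[4] = (-1)-6 = -7 → [9, 2, 1, -1, -7, 8]
k=5: lst[5] = (-7)-8 = -15 → [9, 2, 1, -1, -7, -15]
sum = -11

-11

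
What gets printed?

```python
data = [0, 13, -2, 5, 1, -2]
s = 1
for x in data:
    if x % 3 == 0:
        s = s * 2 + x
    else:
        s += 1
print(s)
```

7

x=0: %3==0, s = 1*2+0 = 2
x=13: not %3==0, s = 2+1 = 3
x=-2: not %3==0, s = 3+1 = 4
x=5: not %3==0, s = 4+1 = 5
x=1: not %3==0, s = 5+1 = 6
x=-2: not %3==0, s = 6+1 = 7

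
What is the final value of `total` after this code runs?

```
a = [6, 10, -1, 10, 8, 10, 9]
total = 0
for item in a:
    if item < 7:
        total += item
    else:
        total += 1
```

10

item=6: <7, total = 0+6 = 6
item=10: not <7, total = 6+1 = 7
item=-1: <7, total = 7+(-1) = 6
item=10: not <7, total = 6+1 = 7
item=8: not <7, total = 7+1 = 8
item=10: not <7, total = 8+1 = 9
item=9: not <7, total = 9+1 = 10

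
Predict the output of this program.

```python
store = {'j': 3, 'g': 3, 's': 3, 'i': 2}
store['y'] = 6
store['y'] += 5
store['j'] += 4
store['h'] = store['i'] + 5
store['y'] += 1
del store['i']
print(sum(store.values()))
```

32

store['y'] = 6 → {'j': 3, 'g': 3, 's': 3, 'i': 2, 'y': 6}
store['y'] = 6+5 = 11 → {'j': 3, 'g': 3, 's': 3, 'i': 2, 'y': 11}
store['j'] = 3+4 = 7 → {'j': 7, 'g': 3, 's': 3, 'i': 2, 'y': 11}
store['h'] = store['i']+5 = 7 → {'j': 7, 'g': 3, 's': 3, 'i': 2, 'y': 11, 'h': 7}
store['y'] = 11+1 = 12 → {'j': 7, 'g': 3, 's': 3, 'i': 2, 'y': 12, 'h': 7}
del 'i' → {'j': 7, 'g': 3, 's': 3, 'y': 12, 'h': 7}
sum of values = 32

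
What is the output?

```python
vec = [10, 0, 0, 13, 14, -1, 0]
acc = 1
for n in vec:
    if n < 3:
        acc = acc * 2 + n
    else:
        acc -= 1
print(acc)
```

-10

n=10: not <3, acc = 1-1 = 0
n=0: <3, acc = 0*2+0 = 0
n=0: <3, acc = 0*2+0 = 0
n=13: not <3, acc = 0-1 = -1
n=14: not <3, acc = (-1)-1 = -2
n=-1: <3, acc = (-2)*2+(-1) = -5
n=0: <3, acc = (-5)*2+0 = -10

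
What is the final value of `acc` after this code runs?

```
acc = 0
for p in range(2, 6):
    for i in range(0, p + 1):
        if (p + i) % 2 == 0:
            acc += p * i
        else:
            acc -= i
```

72

p=2,i=0: even sum, acc = 0+0 = 0
p=2,i=1: odd sum, acc = 0-1 = -1
p=2,i=2: even sum, acc = (-1)+4 = 3
p=3,i=0: odd sum, acc = 3-0 = 3
p=3,i=1: even sum, acc = 3+3 = 6
p=3,i=2: odd sum, acc = 6-2 = 4
p=3,i=3: even sum, acc = 4+9 = 13
p=4,i=0: even sum, acc = 13+0 = 13
p=4,i=1: odd sum, acc = 13-1 = 12
p=4,i=2: even sum, acc = 12+8 = 20
p=4,i=3: odd sum, acc = 20-3 = 17
p=4,i=4: even sum, acc = 17+16 = 33
p=5,i=0: odd sum, acc = 33-0 = 33
p=5,i=1: even sum, acc = 33+5 = 38
p=5,i=2: odd sum, acc = 38-2 = 36
p=5,i=3: even sum, acc = 36+15 = 51
p=5,i=4: odd sum, acc = 51-4 = 47
p=5,i=5: even sum, acc = 47+25 = 72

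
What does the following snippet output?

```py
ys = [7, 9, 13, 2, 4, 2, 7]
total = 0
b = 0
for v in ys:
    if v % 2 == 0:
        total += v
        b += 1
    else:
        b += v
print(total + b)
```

v=7: not even; b=7
v=9: not even; b=16
v=13: not even; b=29
v=2: even, total = 0+2 = 2; b=30
v=4: even, total = 2+4 = 6; b=31
v=2: even, total = 6+2 = 8; b=32
v=7: not even; b=39
total+b = 8+39 = 47

47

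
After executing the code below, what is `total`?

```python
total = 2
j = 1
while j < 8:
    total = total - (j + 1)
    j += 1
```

j=1: total = 2-2 = 0
j=2: total = 0-3 = -3
j=3: total = (-3)-4 = -7
j=4: total = (-7)-5 = -12
j=5: total = (-12)-6 = -18
j=6: total = (-18)-7 = -25
j=7: total = (-25)-8 = -33

-33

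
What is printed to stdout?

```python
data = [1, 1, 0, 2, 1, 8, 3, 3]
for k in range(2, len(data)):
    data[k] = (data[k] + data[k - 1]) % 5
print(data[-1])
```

k=2: data[2] = (0+1)%5 = 1 → [1, 1, 1, 2, 1, 8, 3, 3]
k=3: data[3] = (2+1)%5 = 3 → [1, 1, 1, 3, 1, 8, 3, 3]
k=4: data[4] = (1+3)%5 = 4 → [1, 1, 1, 3, 4, 8, 3, 3]
k=5: data[5] = (8+4)%5 = 2 → [1, 1, 1, 3, 4, 2, 3, 3]
k=6: data[6] = (3+2)%5 = 0 → [1, 1, 1, 3, 4, 2, 0, 3]
k=7: data[7] = (3+0)%5 = 3 → [1, 1, 1, 3, 4, 2, 0, 3]

3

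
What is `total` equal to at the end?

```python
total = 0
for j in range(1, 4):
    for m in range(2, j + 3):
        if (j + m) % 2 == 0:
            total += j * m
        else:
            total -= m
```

j=1,m=2: odd sum, total = 0-2 = -2
j=1,m=3: even sum, total = (-2)+3 = 1
j=2,m=2: even sum, total = 1+4 = 5
j=2,m=3: odd sum, total = 5-3 = 2
j=2,m=4: even sum, total = 2+8 = 10
j=3,m=2: odd sum, total = 10-2 = 8
j=3,m=3: even sum, total = 8+9 = 17
j=3,m=4: odd sum, total = 17-4 = 13
j=3,m=5: even sum, total = 13+15 = 28

28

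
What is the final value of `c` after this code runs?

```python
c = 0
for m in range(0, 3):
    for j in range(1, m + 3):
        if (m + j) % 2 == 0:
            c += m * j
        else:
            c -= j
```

9

m=0,j=1: odd sum, c = 0-1 = -1
m=0,j=2: even sum, c = (-1)+0 = -1
m=1,j=1: even sum, c = (-1)+1 = 0
m=1,j=2: odd sum, c = 0-2 = -2
m=1,j=3: even sum, c = (-2)+3 = 1
m=2,j=1: odd sum, c = 1-1 = 0
m=2,j=2: even sum, c = 0+4 = 4
m=2,j=3: odd sum, c = 4-3 = 1
m=2,j=4: even sum, c = 1+8 = 9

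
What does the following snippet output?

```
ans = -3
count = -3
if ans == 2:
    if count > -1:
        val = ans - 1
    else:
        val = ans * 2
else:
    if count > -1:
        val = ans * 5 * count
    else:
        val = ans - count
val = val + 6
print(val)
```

6

ans=-3, count=-3
ans == 2 is False; count > -1 is False
→ val = ans - count = 0
val = 0+6 = 6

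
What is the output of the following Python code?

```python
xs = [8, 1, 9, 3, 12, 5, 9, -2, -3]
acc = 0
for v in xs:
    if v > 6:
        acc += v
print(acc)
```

38

v=8: >6, acc = 0+8 = 8
v=1: not >6
v=9: >6, acc = 8+9 = 17
v=3: not >6
v=12: >6, acc = 17+12 = 29
v=5: not >6
v=9: >6, acc = 29+9 = 38
v=-2: not >6
v=-3: not >6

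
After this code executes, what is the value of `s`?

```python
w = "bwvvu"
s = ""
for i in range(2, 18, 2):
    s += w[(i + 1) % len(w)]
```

'vbvuwvbv'

i=2: add w[3]='v' → 'v'
i=4: add w[0]='b' → 'vb'
i=6: add w[2]='v' → 'vbv'
i=8: add w[4]='u' → 'vbvu'
i=10: add w[1]='w' → 'vbvuw'
i=12: add w[3]='v' → 'vbvuwv'
i=14: add w[0]='b' → 'vbvuwvb'
i=16: add w[2]='v' → 'vbvuwvbv'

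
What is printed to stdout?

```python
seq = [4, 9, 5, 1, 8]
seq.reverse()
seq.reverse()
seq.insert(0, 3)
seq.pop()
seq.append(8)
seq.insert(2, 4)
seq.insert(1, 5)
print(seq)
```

reverse → [8, 1, 5, 9, 4]
reverse → [4, 9, 5, 1, 8]
insert 3 at 0 → [3, 4, 9, 5, 1, 8]
pop() removes 8 → [3, 4, 9, 5, 1]
append 8 → [3, 4, 9, 5, 1, 8]
insert 4 at 2 → [3, 4, 4, 9, 5, 1, 8]
insert 5 at 1 → [3, 5, 4, 4, 9, 5, 1, 8]

[3, 5, 4, 4, 9, 5, 1, 8]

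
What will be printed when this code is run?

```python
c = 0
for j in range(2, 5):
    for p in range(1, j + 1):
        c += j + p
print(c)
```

j=2,p=1: c = 0+3 = 3
j=2,p=2: c = 3+4 = 7
j=3,p=1: c = 7+4 = 11
j=3,p=2: c = 11+5 = 16
j=3,p=3: c = 16+6 = 22
j=4,p=1: c = 22+5 = 27
j=4,p=2: c = 27+6 = 33
j=4,p=3: c = 33+7 = 40
j=4,p=4: c = 40+8 = 48

48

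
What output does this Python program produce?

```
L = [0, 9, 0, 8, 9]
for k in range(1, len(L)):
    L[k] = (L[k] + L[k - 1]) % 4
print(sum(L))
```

5

k=1: L[1] = (9+0)%4 = 1 → [0, 1, 0, 8, 9]
k=2: L[2] = (0+1)%4 = 1 → [0, 1, 1, 8, 9]
k=3: L[3] = (8+1)%4 = 1 → [0, 1, 1, 1, 9]
k=4: L[4] = (9+1)%4 = 2 → [0, 1, 1, 1, 2]
sum = 5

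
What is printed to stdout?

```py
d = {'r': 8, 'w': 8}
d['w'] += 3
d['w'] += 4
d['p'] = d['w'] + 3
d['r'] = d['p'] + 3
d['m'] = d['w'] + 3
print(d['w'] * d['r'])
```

315

d['w'] = 8+3 = 11 → {'r': 8, 'w': 11}
d['w'] = 11+4 = 15 → {'r': 8, 'w': 15}
d['p'] = d['w']+3 = 18 → {'r': 8, 'w': 15, 'p': 18}
d['r'] = d['p']+3 = 21 → {'r': 21, 'w': 15, 'p': 18}
d['m'] = d['w']+3 = 18 → {'r': 21, 'w': 15, 'p': 18, 'm': 18}
d['w']*d['r'] = 15*21 = 315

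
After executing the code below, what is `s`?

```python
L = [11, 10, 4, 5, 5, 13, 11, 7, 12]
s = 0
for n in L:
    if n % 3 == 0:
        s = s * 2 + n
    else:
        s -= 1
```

-4

n=11: not %3==0, s = 0-1 = -1
n=10: not %3==0, s = (-1)-1 = -2
n=4: not %3==0, s = (-2)-1 = -3
n=5: not %3==0, s = (-3)-1 = -4
n=5: not %3==0, s = (-4)-1 = -5
n=13: not %3==0, s = (-5)-1 = -6
n=11: not %3==0, s = (-6)-1 = -7
n=7: not %3==0, s = (-7)-1 = -8
n=12: %3==0, s = (-8)*2+12 = -4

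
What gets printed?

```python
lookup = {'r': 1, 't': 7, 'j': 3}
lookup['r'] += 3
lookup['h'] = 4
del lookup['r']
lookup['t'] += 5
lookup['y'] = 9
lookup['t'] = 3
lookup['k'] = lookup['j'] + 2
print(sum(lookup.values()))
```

lookup['r'] = 1+3 = 4 → {'r': 4, 't': 7, 'j': 3}
lookup['h'] = 4 → {'r': 4, 't': 7, 'j': 3, 'h': 4}
del 'r' → {'t': 7, 'j': 3, 'h': 4}
lookup['t'] = 7+5 = 12 → {'t': 12, 'j': 3, 'h': 4}
lookup['y'] = 9 → {'t': 12, 'j': 3, 'h': 4, 'y': 9}
lookup['t'] = 3 → {'t': 3, 'j': 3, 'h': 4, 'y': 9}
lookup['k'] = lookup['j']+2 = 5 → {'t': 3, 'j': 3, 'h': 4, 'y': 9, 'k': 5}
sum of values = 24

24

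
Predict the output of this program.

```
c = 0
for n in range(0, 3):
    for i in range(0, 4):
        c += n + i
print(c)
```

n=0,i=0: c = 0+0 = 0
n=0,i=1: c = 0+1 = 1
n=0,i=2: c = 1+2 = 3
n=0,i=3: c = 3+3 = 6
n=1,i=0: c = 6+1 = 7
n=1,i=1: c = 7+2 = 9
n=1,i=2: c = 9+3 = 12
n=1,i=3: c = 12+4 = 16
n=2,i=0: c = 16+2 = 18
n=2,i=1: c = 18+3 = 21
n=2,i=2: c = 21+4 = 25
n=2,i=3: c = 25+5 = 30

30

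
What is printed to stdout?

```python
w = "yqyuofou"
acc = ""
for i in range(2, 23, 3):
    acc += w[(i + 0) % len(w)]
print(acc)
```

yfyuoqo

i=2: add w[2]='y' → 'y'
i=5: add w[5]='f' → 'yf'
i=8: add w[0]='y' → 'yfy'
i=11: add w[3]='u' → 'yfyu'
i=14: add w[6]='o' → 'yfyuo'
i=17: add w[1]='q' → 'yfyuoq'
i=20: add w[4]='o' → 'yfyuoqo'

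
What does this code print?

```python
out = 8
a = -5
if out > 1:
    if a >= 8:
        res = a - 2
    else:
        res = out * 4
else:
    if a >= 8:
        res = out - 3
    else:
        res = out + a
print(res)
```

32

out=8, a=-5
out > 1 is True; a >= 8 is False
→ res = out * 4 = 32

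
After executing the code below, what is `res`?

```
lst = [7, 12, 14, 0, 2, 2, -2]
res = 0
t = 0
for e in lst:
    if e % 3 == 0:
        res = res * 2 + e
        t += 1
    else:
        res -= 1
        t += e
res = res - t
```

-10

e=7: not %3==0, res = 0-1 = -1; t=7
e=12: %3==0, res = (-1)*2+12 = 10; t=8
e=14: not %3==0, res = 10-1 = 9; t=22
e=0: %3==0, res = 9*2+0 = 18; t=23
e=2: not %3==0, res = 18-1 = 17; t=25
e=2: not %3==0, res = 17-1 = 16; t=27
e=-2: not %3==0, res = 16-1 = 15; t=25
res-t = 15-25 = -10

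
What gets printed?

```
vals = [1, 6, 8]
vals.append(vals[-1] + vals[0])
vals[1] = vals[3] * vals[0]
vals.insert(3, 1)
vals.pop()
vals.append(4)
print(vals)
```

[1, 9, 8, 1, 4]

append vals[-1]+vals[0] = 8+1 = 9 → [1, 6, 8, 9]
vals[1] = vals[3]*vals[0] = 9*1 = 9 → [1, 9, 8, 9]
insert 1 at 3 → [1, 9, 8, 1, 9]
pop() removes 9 → [1, 9, 8, 1]
append 4 → [1, 9, 8, 1, 4]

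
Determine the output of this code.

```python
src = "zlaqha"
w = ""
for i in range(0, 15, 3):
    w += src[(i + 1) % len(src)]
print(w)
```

lhlhl

i=0: add src[1]='l' → 'l'
i=3: add src[4]='h' → 'lh'
i=6: add src[1]='l' → 'lhl'
i=9: add src[4]='h' → 'lhlh'
i=12: add src[1]='l' → 'lhlhl'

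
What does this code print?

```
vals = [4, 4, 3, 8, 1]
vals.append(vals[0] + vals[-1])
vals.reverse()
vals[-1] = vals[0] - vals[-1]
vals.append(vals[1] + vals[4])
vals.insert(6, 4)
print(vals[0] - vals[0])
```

0

append vals[0]+vals[-1] = 4+1 = 5 → [4, 4, 3, 8, 1, 5]
reverse → [5, 1, 8, 3, 4, 4]
vals[-1] = vals[0]-vals[-1] = 5-4 = 1 → [5, 1, 8, 3, 4, 1]
append vals[1]+vals[4] = 1+4 = 5 → [5, 1, 8, 3, 4, 1, 5]
insert 4 at 6 → [5, 1, 8, 3, 4, 1, 4, 5]
vals[0]-vals[0] = 5-5 = 0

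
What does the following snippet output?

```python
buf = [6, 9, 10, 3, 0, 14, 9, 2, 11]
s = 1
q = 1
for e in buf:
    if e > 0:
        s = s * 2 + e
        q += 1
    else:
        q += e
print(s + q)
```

2140

e=6: >0, s = 1*2+6 = 8; q=2
e=9: >0, s = 8*2+9 = 25; q=3
e=10: >0, s = 25*2+10 = 60; q=4
e=3: >0, s = 60*2+3 = 123; q=5
e=0: not >0; q=5
e=14: >0, s = 123*2+14 = 260; q=6
e=9: >0, s = 260*2+9 = 529; q=7
e=2: >0, s = 529*2+2 = 1060; q=8
e=11: >0, s = 1060*2+11 = 2131; q=9
s+q = 2131+9 = 2140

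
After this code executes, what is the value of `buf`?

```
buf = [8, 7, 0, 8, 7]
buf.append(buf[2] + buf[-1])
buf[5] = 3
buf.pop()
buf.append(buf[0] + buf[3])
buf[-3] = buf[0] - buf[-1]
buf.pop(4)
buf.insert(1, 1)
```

[8, 1, 7, 0, -8, 16]

append buf[2]+buf[-1] = 0+7 = 7 → [8, 7, 0, 8, 7, 7]
buf[5] = 3 → [8, 7, 0, 8, 7, 3]
pop() removes 3 → [8, 7, 0, 8, 7]
append buf[0]+buf[3] = 8+8 = 16 → [8, 7, 0, 8, 7, 16]
buf[-3] = buf[0]-buf[-1] = 8-16 = -8 → [8, 7, 0, -8, 7, 16]
pop(4) removes 7 → [8, 7, 0, -8, 16]
insert 1 at 1 → [8, 1, 7, 0, -8, 16]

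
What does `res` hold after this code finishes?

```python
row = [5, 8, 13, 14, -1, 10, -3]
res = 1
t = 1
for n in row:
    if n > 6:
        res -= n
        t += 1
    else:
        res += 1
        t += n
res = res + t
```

-35

n=5: not >6, res = 1+1 = 2; t=6
n=8: >6, res = 2-8 = -6; t=7
n=13: >6, res = (-6)-13 = -19; t=8
n=14: >6, res = (-19)-14 = -33; t=9
n=-1: not >6, res = (-33)+1 = -32; t=8
n=10: >6, res = (-32)-10 = -42; t=9
n=-3: not >6, res = (-42)+1 = -41; t=6
res+t = (-41)+6 = -35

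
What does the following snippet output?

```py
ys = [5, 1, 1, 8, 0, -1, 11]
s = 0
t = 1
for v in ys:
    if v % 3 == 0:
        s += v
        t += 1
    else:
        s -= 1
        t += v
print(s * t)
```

v=5: not %3==0, s = 0-1 = -1; t=6
v=1: not %3==0, s = (-1)-1 = -2; t=7
v=1: not %3==0, s = (-2)-1 = -3; t=8
v=8: not %3==0, s = (-3)-1 = -4; t=16
v=0: %3==0, s = (-4)+0 = -4; t=17
v=-1: not %3==0, s = (-4)-1 = -5; t=16
v=11: not %3==0, s = (-5)-1 = -6; t=27
s*t = (-6)*27 = -162

-162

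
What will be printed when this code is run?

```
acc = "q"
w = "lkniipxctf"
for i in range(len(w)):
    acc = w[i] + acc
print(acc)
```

ftcxpiinklq

i=0: prepend 'l' → 'lq'
i=1: prepend 'k' → 'klq'
i=2: prepend 'n' → 'nklq'
i=3: prepend 'i' → 'inklq'
i=4: prepend 'i' → 'iinklq'
i=5: prepend 'p' → 'piinklq'
i=6: prepend 'x' → 'xpiinklq'
i=7: prepend 'c' → 'cxpiinklq'
i=8: prepend 't' → 'tcxpiinklq'
i=9: prepend 'f' → 'ftcxpiinklq'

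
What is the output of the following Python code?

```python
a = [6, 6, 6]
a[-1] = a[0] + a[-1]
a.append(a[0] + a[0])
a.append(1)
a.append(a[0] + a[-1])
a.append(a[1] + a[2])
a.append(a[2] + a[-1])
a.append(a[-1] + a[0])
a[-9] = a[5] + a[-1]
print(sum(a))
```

165

a[-1] = a[0]+a[-1] = 6+6 = 12 → [6, 6, 12]
append a[0]+a[0] = 6+6 = 12 → [6, 6, 12, 12]
append 1 → [6, 6, 12, 12, 1]
append a[0]+a[-1] = 6+1 = 7 → [6, 6, 12, 12, 1, 7]
append a[1]+a[2] = 6+12 = 18 → [6, 6, 12, 12, 1, 7, 18]
append a[2]+a[-1] = 12+18 = 30 → [6, 6, 12, 12, 1, 7, 18, 30]
append a[-1]+a[0] = 30+6 = 36 → [6, 6, 12, 12, 1, 7, 18, 30, 36]
a[-9] = a[5]+a[-1] = 7+36 = 43 → [43, 6, 12, 12, 1, 7, 18, 30, 36]
sum = 165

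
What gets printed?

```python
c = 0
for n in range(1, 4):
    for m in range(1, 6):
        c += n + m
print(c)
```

n=1,m=1: c = 0+2 = 2
n=1,m=2: c = 2+3 = 5
n=1,m=3: c = 5+4 = 9
n=1,m=4: c = 9+5 = 14
n=1,m=5: c = 14+6 = 20
n=2,m=1: c = 20+3 = 23
n=2,m=2: c = 23+4 = 27
n=2,m=3: c = 27+5 = 32
n=2,m=4: c = 32+6 = 38
n=2,m=5: c = 38+7 = 45
n=3,m=1: c = 45+4 = 49
n=3,m=2: c = 49+5 = 54
n=3,m=3: c = 54+6 = 60
n=3,m=4: c = 60+7 = 67
n=3,m=5: c = 67+8 = 75

75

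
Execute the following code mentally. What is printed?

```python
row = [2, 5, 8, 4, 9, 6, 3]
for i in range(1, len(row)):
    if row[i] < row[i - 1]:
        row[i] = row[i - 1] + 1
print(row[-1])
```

11

i=1: 5>=2, unchanged → [2, 5, 8, 4, 9, 6, 3]
i=2: 8>=5, unchanged → [2, 5, 8, 4, 9, 6, 3]
i=3: 4<8, row[3] = 8+1 = 9 → [2, 5, 8, 9, 9, 6, 3]
i=4: 9>=9, unchanged → [2, 5, 8, 9, 9, 6, 3]
i=5: 6<9, row[5] = 9+1 = 10 → [2, 5, 8, 9, 9, 10, 3]
i=6: 3<10, row[6] = 10+1 = 11 → [2, 5, 8, 9, 9, 10, 11]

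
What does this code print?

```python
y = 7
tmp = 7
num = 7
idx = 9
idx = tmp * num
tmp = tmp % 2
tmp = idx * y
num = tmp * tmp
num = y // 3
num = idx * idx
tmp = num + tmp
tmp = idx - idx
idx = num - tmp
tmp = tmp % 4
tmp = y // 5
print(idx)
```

2401

idx = 7*7 = 49
tmp = 7%2 = 1
tmp = 49*7 = 343
num = 343*343 = 117649
num = 7//3 = 2
num = 49*49 = 2401
tmp = 2401+343 = 2744
tmp = 49-49 = 0
idx = 2401-0 = 2401
tmp = 0%4 = 0
tmp = 7//5 = 1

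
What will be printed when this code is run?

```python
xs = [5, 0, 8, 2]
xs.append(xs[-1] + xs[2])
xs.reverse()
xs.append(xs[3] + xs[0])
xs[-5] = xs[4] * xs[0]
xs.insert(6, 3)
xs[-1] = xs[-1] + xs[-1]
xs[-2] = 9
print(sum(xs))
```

88

append xs[-1]+xs[2] = 2+8 = 10 → [5, 0, 8, 2, 10]
reverse → [10, 2, 8, 0, 5]
append xs[3]+xs[0] = 0+10 = 10 → [10, 2, 8, 0, 5, 10]
xs[-5] = xs[4]*xs[0] = 5*10 = 50 → [10, 50, 8, 0, 5, 10]
insert 3 at 6 → [10, 50, 8, 0, 5, 10, 3]
xs[-1] = xs[-1]+xs[-1] = 3+3 = 6 → [10, 50, 8, 0, 5, 10, 6]
xs[-2] = 9 → [10, 50, 8, 0, 5, 9, 6]
sum = 88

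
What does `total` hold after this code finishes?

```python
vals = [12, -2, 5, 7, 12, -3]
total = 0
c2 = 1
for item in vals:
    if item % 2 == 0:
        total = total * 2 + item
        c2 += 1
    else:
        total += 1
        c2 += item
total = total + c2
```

74

item=12: even, total = 0*2+12 = 12; c2=2
item=-2: even, total = 12*2+(-2) = 22; c2=3
item=5: not even, total = 22+1 = 23; c2=8
item=7: not even, total = 23+1 = 24; c2=15
item=12: even, total = 24*2+12 = 60; c2=16
item=-3: not even, total = 60+1 = 61; c2=13
total+c2 = 61+13 = 74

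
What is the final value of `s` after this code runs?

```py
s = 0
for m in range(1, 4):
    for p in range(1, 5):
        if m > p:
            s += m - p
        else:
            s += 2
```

22

m=1,p=1: not 1>1, s = 0+2 = 2
m=1,p=2: not 1>2, s = 2+2 = 4
m=1,p=3: not 1>3, s = 4+2 = 6
m=1,p=4: not 1>4, s = 6+2 = 8
m=2,p=1: 2>1, s = 8+1 = 9
m=2,p=2: not 2>2, s = 9+2 = 11
m=2,p=3: not 2>3, s = 11+2 = 13
m=2,p=4: not 2>4, s = 13+2 = 15
m=3,p=1: 3>1, s = 15+2 = 17
m=3,p=2: 3>2, s = 17+1 = 18
m=3,p=3: not 3>3, s = 18+2 = 20
m=3,p=4: not 3>4, s = 20+2 = 22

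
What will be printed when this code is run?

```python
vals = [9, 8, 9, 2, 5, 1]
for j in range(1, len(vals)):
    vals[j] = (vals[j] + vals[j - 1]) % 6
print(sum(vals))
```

27

j=1: vals[1] = (8+9)%6 = 5 → [9, 5, 9, 2, 5, 1]
j=2: vals[2] = (9+5)%6 = 2 → [9, 5, 2, 2, 5, 1]
j=3: vals[3] = (2+2)%6 = 4 → [9, 5, 2, 4, 5, 1]
j=4: vals[4] = (5+4)%6 = 3 → [9, 5, 2, 4, 3, 1]
j=5: vals[5] = (1+3)%6 = 4 → [9, 5, 2, 4, 3, 4]
sum = 27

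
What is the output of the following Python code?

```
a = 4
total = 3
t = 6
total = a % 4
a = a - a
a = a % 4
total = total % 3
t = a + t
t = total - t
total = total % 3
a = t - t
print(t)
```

total = 4%4 = 0
a = 4-4 = 0
a = 0%4 = 0
total = 0%3 = 0
t = 0+6 = 6
t = 0-6 = -6
total = 0%3 = 0
a = (-6)-(-6) = 0

-6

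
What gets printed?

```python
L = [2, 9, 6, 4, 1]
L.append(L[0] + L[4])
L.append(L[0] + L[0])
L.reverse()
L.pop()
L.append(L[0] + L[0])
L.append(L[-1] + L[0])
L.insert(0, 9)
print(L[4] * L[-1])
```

48

append L[0]+L[4] = 2+1 = 3 → [2, 9, 6, 4, 1, 3]
append L[0]+L[0] = 2+2 = 4 → [2, 9, 6, 4, 1, 3, 4]
reverse → [4, 3, 1, 4, 6, 9, 2]
pop() removes 2 → [4, 3, 1, 4, 6, 9]
append L[0]+L[0] = 4+4 = 8 → [4, 3, 1, 4, 6, 9, 8]
append L[-1]+L[0] = 8+4 = 12 → [4, 3, 1, 4, 6, 9, 8, 12]
insert 9 at 0 → [9, 4, 3, 1, 4, 6, 9, 8, 12]
L[4]*L[-1] = 4*12 = 48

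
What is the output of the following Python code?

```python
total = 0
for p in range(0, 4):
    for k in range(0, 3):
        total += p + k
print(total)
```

p=0,k=0: total = 0+0 = 0
p=0,k=1: total = 0+1 = 1
p=0,k=2: total = 1+2 = 3
p=1,k=0: total = 3+1 = 4
p=1,k=1: total = 4+2 = 6
p=1,k=2: total = 6+3 = 9
p=2,k=0: total = 9+2 = 11
p=2,k=1: total = 11+3 = 14
p=2,k=2: total = 14+4 = 18
p=3,k=0: total = 18+3 = 21
p=3,k=1: total = 21+4 = 25
p=3,k=2: total = 25+5 = 30

30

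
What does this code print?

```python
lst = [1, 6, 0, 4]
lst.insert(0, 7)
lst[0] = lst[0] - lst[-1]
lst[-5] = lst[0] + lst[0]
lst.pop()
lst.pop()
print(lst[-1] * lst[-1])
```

36

insert 7 at 0 → [7, 1, 6, 0, 4]
lst[0] = lst[0]-lst[-1] = 7-4 = 3 → [3, 1, 6, 0, 4]
lst[-5] = lst[0]+lst[0] = 3+3 = 6 → [6, 1, 6, 0, 4]
pop() removes 4 → [6, 1, 6, 0]
pop() removes 0 → [6, 1, 6]
lst[-1]*lst[-1] = 6*6 = 36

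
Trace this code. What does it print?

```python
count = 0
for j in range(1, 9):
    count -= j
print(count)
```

-36

j=1: count = 0-1 = -1
j=2: count = (-1)-2 = -3
j=3: count = (-3)-3 = -6
j=4: count = (-6)-4 = -10
j=5: count = (-10)-5 = -15
j=6: count = (-15)-6 = -21
j=7: count = (-21)-7 = -28
j=8: count = (-28)-8 = -36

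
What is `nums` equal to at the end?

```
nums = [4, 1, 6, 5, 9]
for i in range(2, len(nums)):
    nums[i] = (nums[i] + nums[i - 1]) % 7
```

[4, 1, 0, 5, 0]

i=2: nums[2] = (6+1)%7 = 0 → [4, 1, 0, 5, 9]
i=3: nums[3] = (5+0)%7 = 5 → [4, 1, 0, 5, 9]
i=4: nums[4] = (9+5)%7 = 0 → [4, 1, 0, 5, 0]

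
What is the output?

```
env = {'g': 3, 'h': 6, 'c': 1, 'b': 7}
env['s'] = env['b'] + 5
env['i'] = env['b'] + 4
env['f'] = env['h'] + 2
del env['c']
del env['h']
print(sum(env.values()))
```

41

env['s'] = env['b']+5 = 12 → {'g': 3, 'h': 6, 'c': 1, 'b': 7, 's': 12}
env['i'] = env['b']+4 = 11 → {'g': 3, 'h': 6, 'c': 1, 'b': 7, 's': 12, 'i': 11}
env['f'] = env['h']+2 = 8 → {'g': 3, 'h': 6, 'c': 1, 'b': 7, 's': 12, 'i': 11, 'f': 8}
del 'c' → {'g': 3, 'h': 6, 'b': 7, 's': 12, 'i': 11, 'f': 8}
del 'h' → {'g': 3, 'b': 7, 's': 12, 'i': 11, 'f': 8}
sum of values = 41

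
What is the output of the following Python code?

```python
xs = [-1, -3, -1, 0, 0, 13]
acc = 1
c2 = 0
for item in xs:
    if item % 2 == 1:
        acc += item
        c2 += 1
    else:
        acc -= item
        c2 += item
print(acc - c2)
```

5

item=-1: odd, acc = 1+(-1) = 0; c2=1
item=-3: odd, acc = 0+(-3) = -3; c2=2
item=-1: odd, acc = (-3)+(-1) = -4; c2=3
item=0: not odd, acc = (-4)-0 = -4; c2=3
item=0: not odd, acc = (-4)-0 = -4; c2=3
item=13: odd, acc = (-4)+13 = 9; c2=4
acc-c2 = 9-4 = 5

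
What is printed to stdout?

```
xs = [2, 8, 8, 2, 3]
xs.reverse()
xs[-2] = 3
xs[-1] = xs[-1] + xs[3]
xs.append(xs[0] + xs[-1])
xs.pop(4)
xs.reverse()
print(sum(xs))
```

reverse → [3, 2, 8, 8, 2]
xs[-2] = 3 → [3, 2, 8, 3, 2]
xs[-1] = xs[-1]+xs[3] = 2+3 = 5 → [3, 2, 8, 3, 5]
append xs[0]+xs[-1] = 3+5 = 8 → [3, 2, 8, 3, 5, 8]
pop(4) removes 5 → [3, 2, 8, 3, 8]
reverse → [8, 3, 8, 2, 3]
sum = 24

24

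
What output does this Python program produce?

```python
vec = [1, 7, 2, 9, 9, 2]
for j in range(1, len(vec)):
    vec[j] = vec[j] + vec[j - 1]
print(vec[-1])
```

j=1: vec[1] = 7+1 = 8 → [1, 8, 2, 9, 9, 2]
j=2: vec[2] = 2+8 = 10 → [1, 8, 10, 9, 9, 2]
j=3: vec[3] = 9+10 = 19 → [1, 8, 10, 19, 9, 2]
j=4: vec[4] = 9+19 = 28 → [1, 8, 10, 19, 28, 2]
j=5: vec[5] = 2+28 = 30 → [1, 8, 10, 19, 28, 30]

30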